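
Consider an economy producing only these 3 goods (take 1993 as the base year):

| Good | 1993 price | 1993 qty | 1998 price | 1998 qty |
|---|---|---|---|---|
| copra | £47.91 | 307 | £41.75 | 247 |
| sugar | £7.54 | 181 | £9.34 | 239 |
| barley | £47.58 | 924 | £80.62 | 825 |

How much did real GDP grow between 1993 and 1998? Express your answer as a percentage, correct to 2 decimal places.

Real GDP 1993 = Nominal GDP 1993 = 47.91·307 + 7.54·181 + 47.58·924 = 60037.03.
Real GDP 1998 (at 1993 prices) = 47.91·247 + 7.54·239 + 47.58·825 = 52889.33.
Real growth = 52889.33/60037.03 − 1 = -0.1191.

-11.91%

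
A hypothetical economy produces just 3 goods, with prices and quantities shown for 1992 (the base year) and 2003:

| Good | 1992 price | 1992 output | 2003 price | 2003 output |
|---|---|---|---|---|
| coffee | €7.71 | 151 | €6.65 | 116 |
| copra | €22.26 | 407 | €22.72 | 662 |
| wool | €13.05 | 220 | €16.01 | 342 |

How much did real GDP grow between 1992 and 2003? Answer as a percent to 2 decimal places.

Real GDP 1992 = Nominal GDP 1992 = 7.71·151 + 22.26·407 + 13.05·220 = 13095.03.
Real GDP 2003 (at 1992 prices) = 7.71·116 + 22.26·662 + 13.05·342 = 20093.58.
Real growth = 20093.58/13095.03 − 1 = 0.5344.

53.44%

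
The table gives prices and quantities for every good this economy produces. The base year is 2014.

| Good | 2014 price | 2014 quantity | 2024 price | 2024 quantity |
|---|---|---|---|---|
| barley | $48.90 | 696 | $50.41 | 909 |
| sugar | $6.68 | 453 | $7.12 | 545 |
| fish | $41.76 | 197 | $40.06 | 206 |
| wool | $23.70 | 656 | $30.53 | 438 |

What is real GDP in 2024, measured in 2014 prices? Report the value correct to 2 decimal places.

Real GDP 2024 = Σ (p_2014 × q_2024) = 48.90·909 + 6.68·545 + 41.76·206 + 23.70·438 = 67073.86.

$67073.86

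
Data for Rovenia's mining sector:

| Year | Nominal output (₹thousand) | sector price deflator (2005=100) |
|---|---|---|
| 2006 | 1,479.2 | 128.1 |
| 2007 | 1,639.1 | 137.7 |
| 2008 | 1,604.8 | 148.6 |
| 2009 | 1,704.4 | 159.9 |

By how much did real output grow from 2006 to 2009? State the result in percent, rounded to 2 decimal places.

Real output 2006 = 1479.2/1.281 = 1154.72.
Real output 2009 = 1704.4/1.599 = 1065.92.
Change = 1065.92/1154.72 − 1 = -0.0769.

-7.69%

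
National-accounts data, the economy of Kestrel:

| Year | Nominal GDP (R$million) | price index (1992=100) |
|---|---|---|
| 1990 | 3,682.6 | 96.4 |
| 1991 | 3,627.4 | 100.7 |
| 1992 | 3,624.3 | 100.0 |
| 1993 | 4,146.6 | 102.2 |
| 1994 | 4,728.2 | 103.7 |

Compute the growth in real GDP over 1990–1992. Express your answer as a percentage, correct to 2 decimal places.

Real GDP 1990 = 3682.6/0.964 = 3820.12.
Real GDP 1992 = 3624.3/1.000 = 3624.30.
Change = 3624.30/3820.12 − 1 = -0.0513.

-5.13%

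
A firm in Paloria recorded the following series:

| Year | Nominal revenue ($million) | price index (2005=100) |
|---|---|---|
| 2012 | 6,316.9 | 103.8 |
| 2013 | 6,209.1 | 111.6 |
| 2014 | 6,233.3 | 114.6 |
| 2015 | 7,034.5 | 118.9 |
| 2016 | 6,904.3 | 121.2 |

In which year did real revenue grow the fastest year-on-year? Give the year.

2013: real = 6209.1/1.116 = 5563.71; growth vs 2012 (6085.65) = -8.58%.
2014: real = 6233.3/1.146 = 5439.18; growth vs 2013 (5563.71) = -2.24%.
2015: real = 7034.5/1.189 = 5916.32; growth vs 2014 (5439.18) = 8.77%.
2016: real = 6904.3/1.212 = 5696.62; growth vs 2015 (5916.32) = -3.71%.

2015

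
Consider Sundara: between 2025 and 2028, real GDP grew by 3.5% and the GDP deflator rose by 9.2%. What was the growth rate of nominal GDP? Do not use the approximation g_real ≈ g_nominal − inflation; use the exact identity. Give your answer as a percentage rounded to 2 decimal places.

13.02%

(1 + g_nom) = (1 + g_real)(1 + π) = 1.0350 × 1.0920 = 1.13022.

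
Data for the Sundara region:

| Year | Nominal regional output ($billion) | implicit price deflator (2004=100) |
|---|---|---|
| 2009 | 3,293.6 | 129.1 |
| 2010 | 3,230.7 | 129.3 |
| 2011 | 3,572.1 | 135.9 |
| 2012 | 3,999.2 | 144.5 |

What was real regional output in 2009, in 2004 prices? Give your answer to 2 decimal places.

$2,551.20 billion

Real regional output 2009 = 3293.6 / 1.291 = 2551.20.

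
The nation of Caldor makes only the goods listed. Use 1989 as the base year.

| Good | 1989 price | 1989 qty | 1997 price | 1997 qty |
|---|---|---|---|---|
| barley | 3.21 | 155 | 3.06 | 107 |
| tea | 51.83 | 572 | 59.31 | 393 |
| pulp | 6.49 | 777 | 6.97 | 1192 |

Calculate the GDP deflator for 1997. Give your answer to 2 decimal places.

112.29

Nominal GDP 1997 = 3.06·107 + 59.31·393 + 6.97·1192 = 31944.49.
Real GDP 1997 (at 1989 prices) = 3.21·107 + 51.83·393 + 6.49·1192 = 28448.74.
Deflator = Nominal/Real × 100 = 31944.49/28448.74 × 100 = 112.288.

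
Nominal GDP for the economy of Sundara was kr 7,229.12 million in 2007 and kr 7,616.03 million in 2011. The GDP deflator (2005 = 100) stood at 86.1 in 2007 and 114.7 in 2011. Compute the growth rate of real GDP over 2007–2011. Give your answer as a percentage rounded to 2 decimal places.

-20.92%

Deflate each year: 2007 → 7229.12/0.861 = 8396.19; 2011 → 7616.03/1.147 = 6639.96.
So real GDP changed by 6639.96/8396.19 − 1 = -0.2092, i.e. -20.92%.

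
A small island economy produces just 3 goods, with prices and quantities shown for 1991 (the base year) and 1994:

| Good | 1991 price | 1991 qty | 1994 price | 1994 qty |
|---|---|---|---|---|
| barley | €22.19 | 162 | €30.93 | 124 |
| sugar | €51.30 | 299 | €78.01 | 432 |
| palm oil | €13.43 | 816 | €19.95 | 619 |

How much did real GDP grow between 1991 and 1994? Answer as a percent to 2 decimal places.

Real GDP 1991 = Nominal GDP 1991 = 22.19·162 + 51.30·299 + 13.43·816 = 29892.36.
Real GDP 1994 (at 1991 prices) = 22.19·124 + 51.30·432 + 13.43·619 = 33226.33.
Real growth = 33226.33/29892.36 − 1 = 0.1115.

11.15%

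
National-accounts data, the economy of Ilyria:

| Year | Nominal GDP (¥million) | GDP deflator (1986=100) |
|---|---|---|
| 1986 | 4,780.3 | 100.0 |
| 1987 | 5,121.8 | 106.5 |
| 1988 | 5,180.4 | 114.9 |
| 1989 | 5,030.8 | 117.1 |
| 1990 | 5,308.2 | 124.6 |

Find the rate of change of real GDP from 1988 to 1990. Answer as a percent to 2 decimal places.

-5.51%

Real GDP 1988 = 5180.4/1.149 = 4508.62.
Real GDP 1990 = 5308.2/1.246 = 4260.19.
Change = 4260.19/4508.62 − 1 = -0.0551.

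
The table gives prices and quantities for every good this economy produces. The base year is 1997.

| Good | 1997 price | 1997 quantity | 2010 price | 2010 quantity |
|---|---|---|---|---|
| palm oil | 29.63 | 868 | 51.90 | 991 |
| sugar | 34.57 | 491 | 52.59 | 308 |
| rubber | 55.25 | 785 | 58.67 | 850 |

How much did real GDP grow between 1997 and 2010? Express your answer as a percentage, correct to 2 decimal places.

Real GDP 1997 = Nominal GDP 1997 = 29.63·868 + 34.57·491 + 55.25·785 = 86063.96.
Real GDP 2010 (at 1997 prices) = 29.63·991 + 34.57·308 + 55.25·850 = 86973.39.
Real growth = 86973.39/86063.96 − 1 = 0.0106.

1.06%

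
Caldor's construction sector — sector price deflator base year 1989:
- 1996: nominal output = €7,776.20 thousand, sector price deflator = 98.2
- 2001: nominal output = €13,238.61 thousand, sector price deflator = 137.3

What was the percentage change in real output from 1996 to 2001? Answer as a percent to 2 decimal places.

Deflate each year: 1996 → 7776.20/0.982 = 7918.74; 2001 → 13238.61/1.373 = 9642.10.
So real output changed by 9642.10/7918.74 − 1 = 0.2176, i.e. 21.76%.

21.76%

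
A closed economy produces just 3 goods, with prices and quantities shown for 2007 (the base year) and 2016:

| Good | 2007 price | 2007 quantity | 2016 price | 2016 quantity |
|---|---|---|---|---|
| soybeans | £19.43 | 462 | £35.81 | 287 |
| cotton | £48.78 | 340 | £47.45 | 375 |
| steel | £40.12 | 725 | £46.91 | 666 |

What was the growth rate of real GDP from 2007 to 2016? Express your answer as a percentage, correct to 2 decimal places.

-7.43%

Real GDP 2007 = Nominal GDP 2007 = 19.43·462 + 48.78·340 + 40.12·725 = 54648.86.
Real GDP 2016 (at 2007 prices) = 19.43·287 + 48.78·375 + 40.12·666 = 50588.83.
Real growth = 50588.83/54648.86 − 1 = -0.0743.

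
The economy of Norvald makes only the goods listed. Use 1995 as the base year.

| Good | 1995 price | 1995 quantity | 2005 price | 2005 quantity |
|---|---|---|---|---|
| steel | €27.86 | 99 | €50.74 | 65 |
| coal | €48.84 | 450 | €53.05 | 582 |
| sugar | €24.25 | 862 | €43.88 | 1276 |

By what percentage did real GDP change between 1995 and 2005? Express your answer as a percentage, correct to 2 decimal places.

34.05%

Real GDP 1995 = Nominal GDP 1995 = 27.86·99 + 48.84·450 + 24.25·862 = 45639.64.
Real GDP 2005 (at 1995 prices) = 27.86·65 + 48.84·582 + 24.25·1276 = 61178.78.
Real growth = 61178.78/45639.64 − 1 = 0.3405.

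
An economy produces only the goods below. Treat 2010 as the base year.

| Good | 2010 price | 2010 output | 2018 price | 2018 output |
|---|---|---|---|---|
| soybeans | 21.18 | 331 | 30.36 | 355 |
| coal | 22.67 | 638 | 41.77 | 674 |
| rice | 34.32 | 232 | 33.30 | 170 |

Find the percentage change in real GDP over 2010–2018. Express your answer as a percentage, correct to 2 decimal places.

Real GDP 2010 = Nominal GDP 2010 = 21.18·331 + 22.67·638 + 34.32·232 = 29436.28.
Real GDP 2018 (at 2010 prices) = 21.18·355 + 22.67·674 + 34.32·170 = 28632.88.
Real growth = 28632.88/29436.28 − 1 = -0.0273.

-2.73%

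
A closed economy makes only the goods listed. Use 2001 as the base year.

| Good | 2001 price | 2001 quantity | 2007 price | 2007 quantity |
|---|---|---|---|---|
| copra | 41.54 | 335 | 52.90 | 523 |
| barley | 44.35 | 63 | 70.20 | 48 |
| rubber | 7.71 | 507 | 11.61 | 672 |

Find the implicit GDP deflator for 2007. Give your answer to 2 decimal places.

133.76

Nominal GDP 2007 = 52.90·523 + 70.20·48 + 11.61·672 = 38838.22.
Real GDP 2007 (at 2001 prices) = 41.54·523 + 44.35·48 + 7.71·672 = 29035.34.
Deflator = Nominal/Real × 100 = 38838.22/29035.34 × 100 = 133.762.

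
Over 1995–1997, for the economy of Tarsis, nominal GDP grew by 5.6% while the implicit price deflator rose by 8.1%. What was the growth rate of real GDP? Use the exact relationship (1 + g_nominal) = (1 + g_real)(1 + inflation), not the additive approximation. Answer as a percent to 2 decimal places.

(1 + g_nom) = (1 + g_real)(1 + π), so g_real = 1.0560 / 1.0810 − 1 = -0.02313.

-2.31%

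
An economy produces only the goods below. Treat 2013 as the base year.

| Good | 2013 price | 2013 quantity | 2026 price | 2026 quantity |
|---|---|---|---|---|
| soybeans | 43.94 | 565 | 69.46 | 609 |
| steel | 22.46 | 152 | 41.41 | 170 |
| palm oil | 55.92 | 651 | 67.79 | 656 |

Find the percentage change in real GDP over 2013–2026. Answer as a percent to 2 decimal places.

Real GDP 2013 = Nominal GDP 2013 = 43.94·565 + 22.46·152 + 55.92·651 = 64643.94.
Real GDP 2026 (at 2013 prices) = 43.94·609 + 22.46·170 + 55.92·656 = 67261.18.
Real growth = 67261.18/64643.94 − 1 = 0.0405.

4.05%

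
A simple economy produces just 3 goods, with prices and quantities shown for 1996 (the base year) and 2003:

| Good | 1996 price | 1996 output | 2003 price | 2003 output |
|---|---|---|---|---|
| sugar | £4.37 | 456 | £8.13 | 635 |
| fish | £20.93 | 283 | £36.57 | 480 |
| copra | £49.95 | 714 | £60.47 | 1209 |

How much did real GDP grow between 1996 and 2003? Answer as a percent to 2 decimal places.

Real GDP 1996 = Nominal GDP 1996 = 4.37·456 + 20.93·283 + 49.95·714 = 43580.21.
Real GDP 2003 (at 1996 prices) = 4.37·635 + 20.93·480 + 49.95·1209 = 73210.90.
Real growth = 73210.90/43580.21 − 1 = 0.6799.

67.99%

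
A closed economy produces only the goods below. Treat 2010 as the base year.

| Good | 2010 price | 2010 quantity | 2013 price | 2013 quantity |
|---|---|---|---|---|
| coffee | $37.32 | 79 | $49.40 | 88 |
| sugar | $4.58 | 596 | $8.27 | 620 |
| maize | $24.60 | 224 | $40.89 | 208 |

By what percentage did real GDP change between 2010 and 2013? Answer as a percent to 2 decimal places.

0.47%

Real GDP 2010 = Nominal GDP 2010 = 37.32·79 + 4.58·596 + 24.60·224 = 11188.36.
Real GDP 2013 (at 2010 prices) = 37.32·88 + 4.58·620 + 24.60·208 = 11240.56.
Real growth = 11240.56/11188.36 − 1 = 0.0047.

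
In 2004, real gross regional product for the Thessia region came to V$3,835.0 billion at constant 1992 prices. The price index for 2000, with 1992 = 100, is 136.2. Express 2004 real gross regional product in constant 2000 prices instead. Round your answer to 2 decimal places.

Real gross regional product in 2000 prices = Real gross regional product in 1992 prices × (P_2000/P_1992) = 3835.0 × 1.362 = 5223.27.

V$5,223.27 billion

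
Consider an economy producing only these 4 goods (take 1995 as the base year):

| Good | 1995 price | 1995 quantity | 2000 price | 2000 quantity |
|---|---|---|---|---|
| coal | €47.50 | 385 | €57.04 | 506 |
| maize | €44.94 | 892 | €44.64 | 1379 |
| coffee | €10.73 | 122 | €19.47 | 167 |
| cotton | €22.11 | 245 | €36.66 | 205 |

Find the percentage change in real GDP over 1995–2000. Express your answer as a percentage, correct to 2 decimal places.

Real GDP 1995 = Nominal GDP 1995 = 47.50·385 + 44.94·892 + 10.73·122 + 22.11·245 = 65099.99.
Real GDP 2000 (at 1995 prices) = 47.50·506 + 44.94·1379 + 10.73·167 + 22.11·205 = 92331.72.
Real growth = 92331.72/65099.99 − 1 = 0.4183.

41.83%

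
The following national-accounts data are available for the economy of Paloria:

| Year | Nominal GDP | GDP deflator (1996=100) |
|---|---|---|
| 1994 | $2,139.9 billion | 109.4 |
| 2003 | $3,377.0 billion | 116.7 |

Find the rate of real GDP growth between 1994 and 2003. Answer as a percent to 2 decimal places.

47.94%

Deflate each year: 1994 → 2139.9/1.094 = 1956.03; 2003 → 3377.0/1.167 = 2893.74.
So real GDP changed by 2893.74/1956.03 − 1 = 0.4794, i.e. 47.94%.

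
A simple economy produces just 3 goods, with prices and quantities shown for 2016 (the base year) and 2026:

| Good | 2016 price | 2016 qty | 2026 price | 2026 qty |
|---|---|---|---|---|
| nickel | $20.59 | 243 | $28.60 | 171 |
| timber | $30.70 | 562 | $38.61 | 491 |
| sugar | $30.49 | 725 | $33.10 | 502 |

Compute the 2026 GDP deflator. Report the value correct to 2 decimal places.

119.36

Nominal GDP 2026 = 28.60·171 + 38.61·491 + 33.10·502 = 40464.31.
Real GDP 2026 (at 2016 prices) = 20.59·171 + 30.70·491 + 30.49·502 = 33900.57.
Deflator = Nominal/Real × 100 = 40464.31/33900.57 × 100 = 119.362.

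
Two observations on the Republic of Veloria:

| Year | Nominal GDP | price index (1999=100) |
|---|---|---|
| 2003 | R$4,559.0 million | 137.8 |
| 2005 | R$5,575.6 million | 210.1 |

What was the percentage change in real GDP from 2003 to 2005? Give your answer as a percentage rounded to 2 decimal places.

Deflate each year: 2003 → 4559.0/1.378 = 3308.42; 2005 → 5575.6/2.101 = 2653.78.
So real GDP changed by 2653.78/3308.42 − 1 = -0.1979, i.e. -19.79%.

-19.79%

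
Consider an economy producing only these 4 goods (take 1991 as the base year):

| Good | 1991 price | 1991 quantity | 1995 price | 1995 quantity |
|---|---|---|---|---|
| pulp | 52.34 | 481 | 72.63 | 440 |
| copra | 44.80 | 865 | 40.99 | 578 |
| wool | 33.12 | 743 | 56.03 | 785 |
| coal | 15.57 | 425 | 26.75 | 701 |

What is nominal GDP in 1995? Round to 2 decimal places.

Nominal GDP 1995 = Σ (p_1995 × q_1995) = 72.63·440 + 40.99·578 + 56.03·785 + 26.75·701 = 118384.72.

118384.72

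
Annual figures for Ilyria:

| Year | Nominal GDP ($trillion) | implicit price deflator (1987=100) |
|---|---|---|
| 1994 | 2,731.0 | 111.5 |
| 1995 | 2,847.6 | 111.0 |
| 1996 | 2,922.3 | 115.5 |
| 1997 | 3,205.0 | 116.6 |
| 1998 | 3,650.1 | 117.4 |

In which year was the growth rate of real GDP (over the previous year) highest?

1998

1995: real = 2847.6/1.110 = 2565.41; growth vs 1994 (2449.33) = 4.74%.
1996: real = 2922.3/1.155 = 2530.13; growth vs 1995 (2565.41) = -1.38%.
1997: real = 3205.0/1.166 = 2748.71; growth vs 1996 (2530.13) = 8.64%.
1998: real = 3650.1/1.174 = 3109.11; growth vs 1997 (2748.71) = 13.11%.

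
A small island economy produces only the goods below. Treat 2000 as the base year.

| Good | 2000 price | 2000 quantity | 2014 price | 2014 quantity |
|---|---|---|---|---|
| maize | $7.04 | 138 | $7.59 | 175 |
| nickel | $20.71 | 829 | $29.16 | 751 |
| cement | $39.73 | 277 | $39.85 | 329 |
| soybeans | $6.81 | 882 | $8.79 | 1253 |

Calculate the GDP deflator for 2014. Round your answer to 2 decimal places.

123.35

Nominal GDP 2014 = 7.59·175 + 29.16·751 + 39.85·329 + 8.79·1253 = 47351.93.
Real GDP 2014 (at 2000 prices) = 7.04·175 + 20.71·751 + 39.73·329 + 6.81·1253 = 38389.31.
Deflator = Nominal/Real × 100 = 47351.93/38389.31 × 100 = 123.347.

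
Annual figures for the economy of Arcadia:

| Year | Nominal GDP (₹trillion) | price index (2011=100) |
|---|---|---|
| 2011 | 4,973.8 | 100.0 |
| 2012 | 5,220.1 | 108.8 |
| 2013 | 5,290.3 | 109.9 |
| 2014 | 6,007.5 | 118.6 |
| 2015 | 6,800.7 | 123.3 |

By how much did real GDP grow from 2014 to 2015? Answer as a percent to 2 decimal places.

Real GDP 2014 = 6007.5/1.186 = 5065.35.
Real GDP 2015 = 6800.7/1.233 = 5515.57.
Change = 5515.57/5065.35 − 1 = 0.0889.

8.89%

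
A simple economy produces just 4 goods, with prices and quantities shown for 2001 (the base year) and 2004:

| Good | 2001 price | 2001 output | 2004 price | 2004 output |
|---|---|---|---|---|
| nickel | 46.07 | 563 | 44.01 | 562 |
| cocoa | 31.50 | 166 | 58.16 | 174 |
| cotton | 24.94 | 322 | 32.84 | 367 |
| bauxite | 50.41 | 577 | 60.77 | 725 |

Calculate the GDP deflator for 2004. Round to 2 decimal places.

Nominal GDP 2004 = 44.01·562 + 58.16·174 + 32.84·367 + 60.77·725 = 90963.99.
Real GDP 2004 (at 2001 prices) = 46.07·562 + 31.50·174 + 24.94·367 + 50.41·725 = 77072.57.
Deflator = Nominal/Real × 100 = 90963.99/77072.57 × 100 = 118.024.

118.02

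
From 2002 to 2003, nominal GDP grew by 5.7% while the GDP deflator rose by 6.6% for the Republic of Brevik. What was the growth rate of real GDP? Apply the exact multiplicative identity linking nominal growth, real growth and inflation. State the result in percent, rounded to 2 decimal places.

(1 + g_nom) = (1 + g_real)(1 + π), so g_real = 1.0570 / 1.0660 − 1 = -0.00844.

-0.84%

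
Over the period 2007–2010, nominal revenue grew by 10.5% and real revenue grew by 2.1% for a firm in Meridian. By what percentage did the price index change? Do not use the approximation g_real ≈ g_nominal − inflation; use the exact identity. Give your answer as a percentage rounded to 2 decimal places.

(1 + g_nom) = (1 + g_real)(1 + π), so π = 1.1050 / 1.0210 − 1 = 0.08227.

8.23%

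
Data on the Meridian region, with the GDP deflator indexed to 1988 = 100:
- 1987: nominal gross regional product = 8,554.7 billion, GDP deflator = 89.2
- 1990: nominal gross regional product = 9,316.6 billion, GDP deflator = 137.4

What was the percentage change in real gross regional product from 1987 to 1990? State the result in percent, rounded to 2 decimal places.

Deflate each year: 1987 → 8554.7/0.892 = 9590.47; 1990 → 9316.6/1.374 = 6780.64.
So real gross regional product changed by 6780.64/9590.47 − 1 = -0.2930, i.e. -29.30%.

-29.30%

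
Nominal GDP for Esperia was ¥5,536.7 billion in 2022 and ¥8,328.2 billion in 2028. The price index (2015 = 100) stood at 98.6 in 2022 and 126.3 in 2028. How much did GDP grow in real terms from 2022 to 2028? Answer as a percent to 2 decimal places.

Deflate each year: 2022 → 5536.7/0.986 = 5615.31; 2028 → 8328.2/1.263 = 6593.98.
So real GDP changed by 6593.98/5615.31 − 1 = 0.1743, i.e. 17.43%.

17.43%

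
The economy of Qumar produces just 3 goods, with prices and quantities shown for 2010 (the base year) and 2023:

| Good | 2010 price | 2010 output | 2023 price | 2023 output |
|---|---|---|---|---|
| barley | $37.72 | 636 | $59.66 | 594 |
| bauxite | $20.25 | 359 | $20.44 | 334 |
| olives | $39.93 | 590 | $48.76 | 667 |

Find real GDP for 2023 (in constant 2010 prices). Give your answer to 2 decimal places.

Real GDP 2023 = Σ (p_2010 × q_2023) = 37.72·594 + 20.25·334 + 39.93·667 = 55802.49.

$55802.49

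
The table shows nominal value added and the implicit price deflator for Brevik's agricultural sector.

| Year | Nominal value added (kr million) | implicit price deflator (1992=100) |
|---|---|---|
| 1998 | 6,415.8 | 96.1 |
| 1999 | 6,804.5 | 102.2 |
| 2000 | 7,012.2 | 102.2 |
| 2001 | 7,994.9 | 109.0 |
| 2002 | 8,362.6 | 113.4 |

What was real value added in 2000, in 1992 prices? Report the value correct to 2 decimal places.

kr 6,861.25 million

Real value added 2000 = 7012.2 / 1.022 = 6861.25.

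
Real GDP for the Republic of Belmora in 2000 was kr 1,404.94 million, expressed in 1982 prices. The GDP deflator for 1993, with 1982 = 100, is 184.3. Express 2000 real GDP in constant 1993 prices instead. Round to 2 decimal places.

kr 2,589.30 million

Real GDP in 1993 prices = Real GDP in 1982 prices × (P_1993/P_1982) = 1404.94 × 1.843 = 2589.30.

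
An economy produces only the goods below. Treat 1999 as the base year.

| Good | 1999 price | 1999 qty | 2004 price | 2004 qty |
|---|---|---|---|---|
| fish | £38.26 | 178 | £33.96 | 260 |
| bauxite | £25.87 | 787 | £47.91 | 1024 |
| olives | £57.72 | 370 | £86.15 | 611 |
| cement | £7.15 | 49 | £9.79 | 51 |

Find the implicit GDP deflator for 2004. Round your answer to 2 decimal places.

Nominal GDP 2004 = 33.96·260 + 47.91·1024 + 86.15·611 + 9.79·51 = 111026.38.
Real GDP 2004 (at 1999 prices) = 38.26·260 + 25.87·1024 + 57.72·611 + 7.15·51 = 72070.05.
Deflator = Nominal/Real × 100 = 111026.38/72070.05 × 100 = 154.053.

154.05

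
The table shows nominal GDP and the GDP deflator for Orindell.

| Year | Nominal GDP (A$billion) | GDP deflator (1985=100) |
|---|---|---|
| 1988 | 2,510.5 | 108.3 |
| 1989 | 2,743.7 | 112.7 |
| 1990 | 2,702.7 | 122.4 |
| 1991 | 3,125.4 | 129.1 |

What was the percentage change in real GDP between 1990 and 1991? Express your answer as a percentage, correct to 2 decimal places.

9.64%

Real GDP 1990 = 2702.7/1.224 = 2208.09.
Real GDP 1991 = 3125.4/1.291 = 2420.91.
Change = 2420.91/2208.09 − 1 = 0.0964.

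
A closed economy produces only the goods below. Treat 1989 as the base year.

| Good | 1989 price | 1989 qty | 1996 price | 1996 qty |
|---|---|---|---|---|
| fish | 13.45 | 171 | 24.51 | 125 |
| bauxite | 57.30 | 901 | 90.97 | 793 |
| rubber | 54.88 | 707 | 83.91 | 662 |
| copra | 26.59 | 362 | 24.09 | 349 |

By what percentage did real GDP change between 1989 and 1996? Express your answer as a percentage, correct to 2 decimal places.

Real GDP 1989 = Nominal GDP 1989 = 13.45·171 + 57.30·901 + 54.88·707 + 26.59·362 = 102352.99.
Real GDP 1996 (at 1989 prices) = 13.45·125 + 57.30·793 + 54.88·662 + 26.59·349 = 92730.62.
Real growth = 92730.62/102352.99 − 1 = -0.0940.

-9.40%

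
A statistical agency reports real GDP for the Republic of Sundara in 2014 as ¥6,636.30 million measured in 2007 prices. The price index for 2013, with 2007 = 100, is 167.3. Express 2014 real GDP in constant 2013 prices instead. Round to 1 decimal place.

Real GDP in 2013 prices = Real GDP in 2007 prices × (P_2013/P_2007) = 6636.30 × 1.673 = 11102.53.

¥11,102.5 million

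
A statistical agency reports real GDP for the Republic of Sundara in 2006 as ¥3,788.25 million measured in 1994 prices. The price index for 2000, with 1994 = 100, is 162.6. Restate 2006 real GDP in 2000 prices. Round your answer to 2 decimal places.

Real GDP in 2000 prices = Real GDP in 1994 prices × (P_2000/P_1994) = 3788.25 × 1.626 = 6159.69.

¥6,159.69 million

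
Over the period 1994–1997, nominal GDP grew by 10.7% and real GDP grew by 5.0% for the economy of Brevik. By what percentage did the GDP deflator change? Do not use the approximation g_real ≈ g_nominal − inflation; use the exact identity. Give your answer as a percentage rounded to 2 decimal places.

5.43%

(1 + g_nom) = (1 + g_real)(1 + π), so π = 1.1070 / 1.0500 − 1 = 0.05429.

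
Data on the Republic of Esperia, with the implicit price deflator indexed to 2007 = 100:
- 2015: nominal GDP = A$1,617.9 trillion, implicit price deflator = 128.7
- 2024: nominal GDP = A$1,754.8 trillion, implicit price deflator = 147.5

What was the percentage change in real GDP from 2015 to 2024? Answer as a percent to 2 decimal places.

-5.36%

Deflate each year: 2015 → 1617.9/1.287 = 1257.11; 2024 → 1754.8/1.475 = 1189.69.
So real GDP changed by 1189.69/1257.11 − 1 = -0.0536, i.e. -5.36%.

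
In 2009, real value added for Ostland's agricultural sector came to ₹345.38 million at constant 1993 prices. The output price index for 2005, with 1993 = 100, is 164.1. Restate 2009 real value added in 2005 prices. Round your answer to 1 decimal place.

₹566.8 million

Real value added in 2005 prices = Real value added in 1993 prices × (P_2005/P_1993) = 345.38 × 1.641 = 566.77.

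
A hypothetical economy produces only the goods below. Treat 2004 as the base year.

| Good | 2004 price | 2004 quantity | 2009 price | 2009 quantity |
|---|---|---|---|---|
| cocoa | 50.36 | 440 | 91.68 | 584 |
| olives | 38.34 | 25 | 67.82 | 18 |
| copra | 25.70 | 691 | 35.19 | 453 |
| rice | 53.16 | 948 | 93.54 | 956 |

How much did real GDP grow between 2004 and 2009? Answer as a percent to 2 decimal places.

1.42%

Real GDP 2004 = Nominal GDP 2004 = 50.36·440 + 38.34·25 + 25.70·691 + 53.16·948 = 91271.28.
Real GDP 2009 (at 2004 prices) = 50.36·584 + 38.34·18 + 25.70·453 + 53.16·956 = 92563.42.
Real growth = 92563.42/91271.28 − 1 = 0.0142.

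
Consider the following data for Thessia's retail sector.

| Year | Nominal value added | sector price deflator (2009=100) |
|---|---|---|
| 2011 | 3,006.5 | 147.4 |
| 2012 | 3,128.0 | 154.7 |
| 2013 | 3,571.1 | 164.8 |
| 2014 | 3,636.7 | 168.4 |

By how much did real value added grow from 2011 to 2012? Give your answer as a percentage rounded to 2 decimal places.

-0.87%

Real value added 2011 = 3006.5/1.474 = 2039.69.
Real value added 2012 = 3128.0/1.547 = 2021.98.
Change = 2021.98/2039.69 − 1 = -0.0087.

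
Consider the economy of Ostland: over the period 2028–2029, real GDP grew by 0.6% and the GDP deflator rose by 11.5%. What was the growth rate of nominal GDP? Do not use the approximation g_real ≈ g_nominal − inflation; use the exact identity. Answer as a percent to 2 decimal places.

(1 + g_nom) = (1 + g_real)(1 + π) = 1.0060 × 1.1150 = 1.12169.

12.17%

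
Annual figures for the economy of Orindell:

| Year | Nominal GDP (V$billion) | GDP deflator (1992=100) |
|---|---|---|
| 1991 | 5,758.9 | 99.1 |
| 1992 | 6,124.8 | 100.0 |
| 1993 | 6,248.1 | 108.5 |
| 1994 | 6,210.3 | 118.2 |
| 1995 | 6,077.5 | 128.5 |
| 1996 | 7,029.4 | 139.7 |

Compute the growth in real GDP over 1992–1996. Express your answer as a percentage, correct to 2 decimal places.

-17.85%

Real GDP 1992 = 6124.8/1.000 = 6124.80.
Real GDP 1996 = 7029.4/1.397 = 5031.78.
Change = 5031.78/6124.80 − 1 = -0.1785.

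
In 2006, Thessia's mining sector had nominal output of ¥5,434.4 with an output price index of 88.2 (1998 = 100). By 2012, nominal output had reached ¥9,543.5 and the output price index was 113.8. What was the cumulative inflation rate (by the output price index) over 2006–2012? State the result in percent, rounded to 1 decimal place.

29.0%

Price-level change = 113.8 / 88.2 − 1 = 0.2902.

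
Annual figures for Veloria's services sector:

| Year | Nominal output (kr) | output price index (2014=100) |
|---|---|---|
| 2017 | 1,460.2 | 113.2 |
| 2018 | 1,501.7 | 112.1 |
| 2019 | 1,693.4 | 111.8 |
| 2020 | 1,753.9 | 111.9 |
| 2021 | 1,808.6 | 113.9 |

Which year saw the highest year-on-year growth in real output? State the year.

2019

2018: real = 1501.7/1.121 = 1339.61; growth vs 2017 (1289.93) = 3.85%.
2019: real = 1693.4/1.118 = 1514.67; growth vs 2018 (1339.61) = 13.07%.
2020: real = 1753.9/1.119 = 1567.38; growth vs 2019 (1514.67) = 3.48%.
2021: real = 1808.6/1.139 = 1587.88; growth vs 2020 (1567.38) = 1.31%.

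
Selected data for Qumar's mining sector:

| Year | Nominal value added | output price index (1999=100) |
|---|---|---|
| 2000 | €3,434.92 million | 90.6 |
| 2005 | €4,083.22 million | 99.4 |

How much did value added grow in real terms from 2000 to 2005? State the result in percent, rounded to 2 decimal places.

Deflate each year: 2000 → 3434.92/0.906 = 3791.30; 2005 → 4083.22/0.994 = 4107.87.
So real value added changed by 4107.87/3791.30 − 1 = 0.0835, i.e. 8.35%.

8.35%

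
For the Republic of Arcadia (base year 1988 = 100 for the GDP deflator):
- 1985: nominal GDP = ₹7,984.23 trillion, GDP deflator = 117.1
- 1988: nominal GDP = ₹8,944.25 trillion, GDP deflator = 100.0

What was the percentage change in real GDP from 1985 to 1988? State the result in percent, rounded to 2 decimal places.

Deflate each year: 1985 → 7984.23/1.171 = 6818.30; 1988 → 8944.25/1.000 = 8944.25.
So real GDP changed by 8944.25/6818.30 − 1 = 0.3118, i.e. 31.18%.

31.18%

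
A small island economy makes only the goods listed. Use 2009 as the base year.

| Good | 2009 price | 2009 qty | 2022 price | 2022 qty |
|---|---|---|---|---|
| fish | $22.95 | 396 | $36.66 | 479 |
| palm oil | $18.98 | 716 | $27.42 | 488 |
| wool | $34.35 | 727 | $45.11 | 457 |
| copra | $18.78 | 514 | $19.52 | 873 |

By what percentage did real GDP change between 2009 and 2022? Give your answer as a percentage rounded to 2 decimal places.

-8.65%

Real GDP 2009 = Nominal GDP 2009 = 22.95·396 + 18.98·716 + 34.35·727 + 18.78·514 = 57303.25.
Real GDP 2022 (at 2009 prices) = 22.95·479 + 18.98·488 + 34.35·457 + 18.78·873 = 52348.18.
Real growth = 52348.18/57303.25 − 1 = -0.0865.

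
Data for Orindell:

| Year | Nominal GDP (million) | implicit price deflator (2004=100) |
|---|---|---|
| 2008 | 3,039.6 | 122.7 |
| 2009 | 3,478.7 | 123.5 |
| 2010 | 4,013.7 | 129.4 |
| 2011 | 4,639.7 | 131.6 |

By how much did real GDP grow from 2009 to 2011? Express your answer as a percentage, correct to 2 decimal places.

Real GDP 2009 = 3478.7/1.235 = 2816.76.
Real GDP 2011 = 4639.7/1.316 = 3525.61.
Change = 3525.61/2816.76 − 1 = 0.2517.

25.17%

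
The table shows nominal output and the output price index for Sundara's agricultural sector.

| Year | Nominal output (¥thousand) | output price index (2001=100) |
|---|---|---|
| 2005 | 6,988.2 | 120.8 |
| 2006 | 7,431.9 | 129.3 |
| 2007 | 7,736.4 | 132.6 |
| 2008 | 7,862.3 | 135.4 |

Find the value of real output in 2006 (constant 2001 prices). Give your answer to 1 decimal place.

Real output 2006 = 7431.9 / 1.293 = 5747.80.

¥5,747.8 thousand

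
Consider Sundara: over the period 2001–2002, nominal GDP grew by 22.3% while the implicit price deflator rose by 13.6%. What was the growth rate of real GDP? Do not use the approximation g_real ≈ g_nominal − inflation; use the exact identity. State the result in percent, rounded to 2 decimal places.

(1 + g_nom) = (1 + g_real)(1 + π), so g_real = 1.2230 / 1.1360 − 1 = 0.07658.

7.66%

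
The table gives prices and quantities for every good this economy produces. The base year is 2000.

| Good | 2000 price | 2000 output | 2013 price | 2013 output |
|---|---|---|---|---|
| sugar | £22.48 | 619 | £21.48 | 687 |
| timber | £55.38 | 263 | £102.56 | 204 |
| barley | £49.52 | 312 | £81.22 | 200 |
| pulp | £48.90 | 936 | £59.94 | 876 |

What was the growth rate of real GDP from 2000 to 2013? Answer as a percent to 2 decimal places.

-11.39%

Real GDP 2000 = Nominal GDP 2000 = 22.48·619 + 55.38·263 + 49.52·312 + 48.90·936 = 89700.70.
Real GDP 2013 (at 2000 prices) = 22.48·687 + 55.38·204 + 49.52·200 + 48.90·876 = 79481.68.
Real growth = 79481.68/89700.70 − 1 = -0.1139.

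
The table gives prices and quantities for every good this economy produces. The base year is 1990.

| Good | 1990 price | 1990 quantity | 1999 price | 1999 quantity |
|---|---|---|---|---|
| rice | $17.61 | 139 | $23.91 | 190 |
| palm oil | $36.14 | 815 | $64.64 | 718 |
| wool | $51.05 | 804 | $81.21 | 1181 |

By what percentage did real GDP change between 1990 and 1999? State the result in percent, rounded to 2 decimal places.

22.81%

Real GDP 1990 = Nominal GDP 1990 = 17.61·139 + 36.14·815 + 51.05·804 = 72946.09.
Real GDP 1999 (at 1990 prices) = 17.61·190 + 36.14·718 + 51.05·1181 = 89584.47.
Real growth = 89584.47/72946.09 − 1 = 0.2281.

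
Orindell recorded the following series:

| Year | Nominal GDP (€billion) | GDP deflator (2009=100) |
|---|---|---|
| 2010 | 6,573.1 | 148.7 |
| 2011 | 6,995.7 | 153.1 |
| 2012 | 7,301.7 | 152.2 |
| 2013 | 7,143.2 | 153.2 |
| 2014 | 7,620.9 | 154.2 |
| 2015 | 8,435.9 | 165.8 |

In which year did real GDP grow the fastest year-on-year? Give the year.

2014

2011: real = 6995.7/1.531 = 4569.37; growth vs 2010 (4420.38) = 3.37%.
2012: real = 7301.7/1.522 = 4797.44; growth vs 2011 (4569.37) = 4.99%.
2013: real = 7143.2/1.532 = 4662.66; growth vs 2012 (4797.44) = -2.81%.
2014: real = 7620.9/1.542 = 4942.22; growth vs 2013 (4662.66) = 6.00%.
2015: real = 8435.9/1.658 = 5088.00; growth vs 2014 (4942.22) = 2.95%.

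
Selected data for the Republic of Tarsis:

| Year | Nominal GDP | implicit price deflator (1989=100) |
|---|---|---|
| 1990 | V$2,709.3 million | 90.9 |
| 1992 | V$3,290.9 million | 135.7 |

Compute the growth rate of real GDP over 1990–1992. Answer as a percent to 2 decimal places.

-18.63%

Real GDP 1990 = 2709.3 / 0.909 = 2980.53.
Real GDP 1992 = 3290.9 / 1.357 = 2425.13.
Real growth = 2425.13 / 2980.53 − 1 = -0.1863.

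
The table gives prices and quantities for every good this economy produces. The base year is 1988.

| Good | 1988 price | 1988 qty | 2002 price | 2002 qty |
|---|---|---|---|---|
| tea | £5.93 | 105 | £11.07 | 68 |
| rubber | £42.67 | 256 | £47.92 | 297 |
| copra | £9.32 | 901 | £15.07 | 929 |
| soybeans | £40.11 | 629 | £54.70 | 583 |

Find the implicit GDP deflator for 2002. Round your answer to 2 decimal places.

Nominal GDP 2002 = 11.07·68 + 47.92·297 + 15.07·929 + 54.70·583 = 60875.13.
Real GDP 2002 (at 1988 prices) = 5.93·68 + 42.67·297 + 9.32·929 + 40.11·583 = 45118.64.
Deflator = Nominal/Real × 100 = 60875.13/45118.64 × 100 = 134.922.

134.92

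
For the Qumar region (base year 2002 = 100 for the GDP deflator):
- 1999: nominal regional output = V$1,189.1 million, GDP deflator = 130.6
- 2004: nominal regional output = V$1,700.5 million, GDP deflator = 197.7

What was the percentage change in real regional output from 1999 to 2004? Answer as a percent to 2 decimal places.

-5.53%

Real regional output 1999 = 1189.1 / 1.306 = 910.49.
Real regional output 2004 = 1700.5 / 1.977 = 860.14.
Real growth = 860.14 / 910.49 − 1 = -0.0553.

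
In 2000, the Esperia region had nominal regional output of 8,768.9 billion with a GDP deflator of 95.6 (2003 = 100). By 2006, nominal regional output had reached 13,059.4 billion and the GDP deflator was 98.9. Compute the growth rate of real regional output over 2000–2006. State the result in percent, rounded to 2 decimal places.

43.96%

Deflate each year: 2000 → 8768.9/0.956 = 9172.49; 2006 → 13059.4/0.989 = 13204.65.
So real regional output changed by 13204.65/9172.49 − 1 = 0.4396, i.e. 43.96%.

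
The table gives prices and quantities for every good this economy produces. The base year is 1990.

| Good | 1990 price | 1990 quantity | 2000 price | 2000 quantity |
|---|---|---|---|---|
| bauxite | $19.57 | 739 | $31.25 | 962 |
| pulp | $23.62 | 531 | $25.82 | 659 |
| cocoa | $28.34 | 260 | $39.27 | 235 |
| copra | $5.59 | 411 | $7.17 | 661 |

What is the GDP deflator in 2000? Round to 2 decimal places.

136.42

Nominal GDP 2000 = 31.25·962 + 25.82·659 + 39.27·235 + 7.17·661 = 61045.70.
Real GDP 2000 (at 1990 prices) = 19.57·962 + 23.62·659 + 28.34·235 + 5.59·661 = 44746.81.
Deflator = Nominal/Real × 100 = 61045.70/44746.81 × 100 = 136.425.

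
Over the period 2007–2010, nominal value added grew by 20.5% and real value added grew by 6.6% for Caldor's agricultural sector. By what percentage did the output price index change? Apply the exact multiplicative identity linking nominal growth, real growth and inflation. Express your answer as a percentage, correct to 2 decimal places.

(1 + g_nom) = (1 + g_real)(1 + π), so π = 1.2050 / 1.0660 − 1 = 0.13039.

13.04%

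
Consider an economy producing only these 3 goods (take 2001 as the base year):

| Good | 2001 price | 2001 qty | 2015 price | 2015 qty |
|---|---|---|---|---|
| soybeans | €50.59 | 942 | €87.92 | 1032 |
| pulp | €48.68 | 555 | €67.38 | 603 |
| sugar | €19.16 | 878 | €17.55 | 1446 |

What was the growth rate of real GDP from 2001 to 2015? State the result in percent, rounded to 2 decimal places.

19.42%

Real GDP 2001 = Nominal GDP 2001 = 50.59·942 + 48.68·555 + 19.16·878 = 91495.66.
Real GDP 2015 (at 2001 prices) = 50.59·1032 + 48.68·603 + 19.16·1446 = 109268.28.
Real growth = 109268.28/91495.66 − 1 = 0.1942.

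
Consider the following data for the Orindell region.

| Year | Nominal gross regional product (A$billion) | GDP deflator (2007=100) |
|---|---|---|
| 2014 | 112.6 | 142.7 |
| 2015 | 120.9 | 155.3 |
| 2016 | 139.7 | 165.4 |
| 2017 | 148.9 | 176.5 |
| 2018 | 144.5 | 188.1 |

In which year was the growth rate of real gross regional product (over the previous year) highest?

2015: real = 120.9/1.553 = 77.85; growth vs 2014 (78.91) = -1.34%.
2016: real = 139.7/1.654 = 84.46; growth vs 2015 (77.85) = 8.49%.
2017: real = 148.9/1.765 = 84.36; growth vs 2016 (84.46) = -0.12%.
2018: real = 144.5/1.881 = 76.82; growth vs 2017 (84.36) = -8.94%.

2016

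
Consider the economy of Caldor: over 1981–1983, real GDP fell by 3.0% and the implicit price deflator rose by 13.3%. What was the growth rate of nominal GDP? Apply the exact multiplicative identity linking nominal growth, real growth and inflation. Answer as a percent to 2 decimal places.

9.90%

(1 + g_nom) = (1 + g_real)(1 + π) = 0.9700 × 1.1330 = 1.09901.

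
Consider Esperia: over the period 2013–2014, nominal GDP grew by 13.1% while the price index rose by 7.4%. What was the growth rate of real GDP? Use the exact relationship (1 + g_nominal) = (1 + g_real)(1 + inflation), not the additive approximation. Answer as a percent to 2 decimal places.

5.31%

(1 + g_nom) = (1 + g_real)(1 + π), so g_real = 1.1310 / 1.0740 − 1 = 0.05307.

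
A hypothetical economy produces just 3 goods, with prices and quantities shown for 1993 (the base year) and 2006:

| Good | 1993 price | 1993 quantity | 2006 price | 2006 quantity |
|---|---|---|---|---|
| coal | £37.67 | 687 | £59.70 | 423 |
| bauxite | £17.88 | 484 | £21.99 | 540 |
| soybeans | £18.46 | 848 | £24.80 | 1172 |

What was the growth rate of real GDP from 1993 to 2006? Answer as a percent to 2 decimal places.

Real GDP 1993 = Nominal GDP 1993 = 37.67·687 + 17.88·484 + 18.46·848 = 50187.29.
Real GDP 2006 (at 1993 prices) = 37.67·423 + 17.88·540 + 18.46·1172 = 47224.73.
Real growth = 47224.73/50187.29 − 1 = -0.0590.

-5.90%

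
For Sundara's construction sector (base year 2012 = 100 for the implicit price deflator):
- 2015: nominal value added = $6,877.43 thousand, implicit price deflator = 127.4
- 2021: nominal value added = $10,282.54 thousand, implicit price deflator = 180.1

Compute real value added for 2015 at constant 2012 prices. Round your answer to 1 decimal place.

$5,398.3 thousand

Real value added = Nominal / (implicit price deflator/100) = 6877.43 / 1.274 = 5398.30.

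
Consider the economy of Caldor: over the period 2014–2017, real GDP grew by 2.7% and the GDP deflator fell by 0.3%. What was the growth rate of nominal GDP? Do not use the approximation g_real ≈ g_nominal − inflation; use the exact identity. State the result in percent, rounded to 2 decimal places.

2.39%

(1 + g_nom) = (1 + g_real)(1 + π) = 1.0270 × 0.9970 = 1.02392.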